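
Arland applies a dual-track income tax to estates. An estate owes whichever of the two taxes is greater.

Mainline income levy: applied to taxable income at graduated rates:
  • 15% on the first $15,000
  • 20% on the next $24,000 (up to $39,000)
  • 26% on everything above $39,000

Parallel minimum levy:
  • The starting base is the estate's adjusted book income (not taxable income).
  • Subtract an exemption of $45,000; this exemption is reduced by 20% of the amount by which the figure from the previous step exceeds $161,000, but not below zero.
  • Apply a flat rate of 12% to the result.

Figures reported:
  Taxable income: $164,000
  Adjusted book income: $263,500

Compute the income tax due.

$39,550

Mainline income levy:
  $15,000 × 15% = $2,250
  $24,000 × 20% = $4,800
  $125,000 × 26% = $32,500
  → $39,550

Parallel minimum levy:
  Base (adjusted book income): $263,500
  Exemption: $45,000 − 20% × ($263,500 − $161,000) = $45,000 − $20,500 = $24,500
  Base: $263,500 − $24,500 = $239,000
  $239,000 × 12% = $28,680

$39,550 > $28,680, so the mainline income levy governs.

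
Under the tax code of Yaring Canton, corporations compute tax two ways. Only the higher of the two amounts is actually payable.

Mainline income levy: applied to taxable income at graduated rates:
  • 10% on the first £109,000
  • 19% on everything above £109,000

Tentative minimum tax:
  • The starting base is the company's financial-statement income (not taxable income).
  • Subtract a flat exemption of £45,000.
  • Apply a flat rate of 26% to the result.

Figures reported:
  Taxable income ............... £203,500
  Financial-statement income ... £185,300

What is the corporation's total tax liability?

Mainline income levy:
  £109,000 × 10% = £10,900
  £94,500 × 19% = £17,955
  → £28,855

Tentative minimum tax:
  Base (financial-statement income): £185,300
  Less exemption £45,000 → base £140,300
  £140,300 × 26% = £36,478

£36,478 > £28,855, so the tentative minimum tax is the binding amount.

£36,478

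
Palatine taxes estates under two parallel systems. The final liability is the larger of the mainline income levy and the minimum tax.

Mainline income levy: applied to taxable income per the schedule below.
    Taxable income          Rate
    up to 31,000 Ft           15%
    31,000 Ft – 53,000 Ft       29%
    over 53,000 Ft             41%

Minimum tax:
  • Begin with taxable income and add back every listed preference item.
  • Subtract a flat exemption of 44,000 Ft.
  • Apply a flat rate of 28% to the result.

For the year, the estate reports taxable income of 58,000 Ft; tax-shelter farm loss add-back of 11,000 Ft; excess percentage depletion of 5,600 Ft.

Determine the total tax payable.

Minimum tax:
  Adjusted income: 58,000 Ft + 11,000 Ft + 5,600 Ft = 74,600 Ft
  Less exemption 44,000 Ft → base 30,600 Ft
  30,600 Ft × 28% = 8,568 Ft

Mainline income levy:
  31,000 Ft × 15% = 4,650 Ft
  22,000 Ft × 29% = 6,380 Ft
  5,000 Ft × 41% = 2,050 Ft
  → 13,080 Ft

13,080 Ft > 8,568 Ft, so the mainline income levy governs.

13,080 Ft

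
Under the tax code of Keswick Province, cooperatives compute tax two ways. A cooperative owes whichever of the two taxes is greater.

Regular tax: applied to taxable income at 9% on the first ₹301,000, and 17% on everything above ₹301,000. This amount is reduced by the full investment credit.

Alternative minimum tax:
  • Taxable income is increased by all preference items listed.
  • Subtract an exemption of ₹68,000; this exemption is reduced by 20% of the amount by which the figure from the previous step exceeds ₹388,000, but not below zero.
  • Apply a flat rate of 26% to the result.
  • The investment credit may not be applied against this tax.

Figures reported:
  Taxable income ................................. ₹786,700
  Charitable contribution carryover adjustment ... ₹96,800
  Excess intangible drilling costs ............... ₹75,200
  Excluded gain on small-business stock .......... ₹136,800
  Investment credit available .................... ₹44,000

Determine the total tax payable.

Alternative minimum tax:
  Adjusted income: ₹786,700 + ₹96,800 + ₹75,200 + ₹136,800 = ₹1,095,500
  Exemption: 20% × (₹1,095,500 − ₹388,000) = ₹141,500 ≥ ₹68,000, so the exemption is fully phased out
  Base: ₹1,095,500 − ₹0 = ₹1,095,500
  ₹1,095,500 × 26% = ₹284,830

Regular tax:
  ₹301,000 × 9% = ₹27,090
  ₹485,700 × 17% = ₹82,569
  → ₹109,659
  Less investment credit ₹44,000 → ₹65,659

₹284,830 > ₹65,659, so the alternative minimum tax is the binding amount.

₹284,830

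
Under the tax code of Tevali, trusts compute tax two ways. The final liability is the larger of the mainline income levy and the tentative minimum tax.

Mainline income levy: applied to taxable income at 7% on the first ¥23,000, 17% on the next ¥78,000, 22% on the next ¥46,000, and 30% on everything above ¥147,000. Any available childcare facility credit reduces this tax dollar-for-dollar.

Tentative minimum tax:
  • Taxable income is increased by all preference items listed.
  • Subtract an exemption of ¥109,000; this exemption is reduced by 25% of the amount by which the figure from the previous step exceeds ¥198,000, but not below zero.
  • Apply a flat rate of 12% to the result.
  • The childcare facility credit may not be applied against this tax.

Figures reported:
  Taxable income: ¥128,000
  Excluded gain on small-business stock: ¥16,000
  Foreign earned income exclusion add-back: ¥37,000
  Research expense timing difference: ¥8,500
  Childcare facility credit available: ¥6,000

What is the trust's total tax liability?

¥14,810

Tentative minimum tax:
  Adjusted income: ¥128,000 + ¥16,000 + ¥37,000 + ¥8,500 = ¥189,500
  Exemption: ¥189,500 ≤ ¥198,000, so full ¥109,000 applies
  Base: ¥189,500 − ¥109,000 = ¥80,500
  ¥80,500 × 12% = ¥9,660

Mainline income levy:
  ¥23,000 × 7% = ¥1,610
  ¥78,000 × 17% = ¥13,260
  ¥27,000 × 22% = ¥5,940
  → ¥20,810
  Less childcare facility credit ¥6,000 → ¥14,810

¥14,810 > ¥9,660, so the mainline income levy governs.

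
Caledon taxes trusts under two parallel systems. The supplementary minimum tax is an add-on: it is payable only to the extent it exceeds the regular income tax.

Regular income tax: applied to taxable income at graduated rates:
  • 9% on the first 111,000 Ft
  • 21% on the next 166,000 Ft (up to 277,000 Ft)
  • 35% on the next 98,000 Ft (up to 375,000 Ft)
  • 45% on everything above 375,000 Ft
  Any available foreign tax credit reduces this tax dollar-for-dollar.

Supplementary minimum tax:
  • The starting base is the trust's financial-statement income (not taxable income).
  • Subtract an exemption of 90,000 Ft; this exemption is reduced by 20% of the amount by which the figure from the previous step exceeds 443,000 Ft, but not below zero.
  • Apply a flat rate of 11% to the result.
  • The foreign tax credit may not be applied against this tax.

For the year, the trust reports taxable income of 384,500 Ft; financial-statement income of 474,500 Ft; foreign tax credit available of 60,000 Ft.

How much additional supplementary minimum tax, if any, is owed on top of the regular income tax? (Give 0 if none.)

19,563 Ft

Regular income tax:
  111,000 Ft × 9% = 9,990 Ft
  166,000 Ft × 21% = 34,860 Ft
  98,000 Ft × 35% = 34,300 Ft
  9,500 Ft × 45% = 4,275 Ft
  → 83,425 Ft
  Less foreign tax credit 60,000 Ft → 23,425 Ft

Supplementary minimum tax:
  Base (financial-statement income): 474,500 Ft
  Exemption: 90,000 Ft − 20% × (474,500 Ft − 443,000 Ft) = 90,000 Ft − 6,300 Ft = 83,700 Ft
  Base: 474,500 Ft − 83,700 Ft = 390,800 Ft
  390,800 Ft × 11% = 42,988 Ft

Excess of supplementary minimum tax over regular income tax: 42,988 Ft − 23,425 Ft = 19,563 Ft.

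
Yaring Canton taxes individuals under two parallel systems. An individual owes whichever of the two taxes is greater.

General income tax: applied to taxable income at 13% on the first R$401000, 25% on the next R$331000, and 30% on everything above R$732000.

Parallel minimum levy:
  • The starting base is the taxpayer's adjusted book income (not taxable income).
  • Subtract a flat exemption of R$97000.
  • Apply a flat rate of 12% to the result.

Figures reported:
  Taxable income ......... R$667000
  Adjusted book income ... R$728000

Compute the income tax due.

R$118630

General income tax:
  R$401000 × 13% = R$52130
  R$266000 × 25% = R$66500
  → R$118630

Parallel minimum levy:
  Base (adjusted book income): R$728000
  Less exemption R$97000 → base R$631000
  R$631000 × 12% = R$75720

R$118630 > R$75720, so the general income tax governs.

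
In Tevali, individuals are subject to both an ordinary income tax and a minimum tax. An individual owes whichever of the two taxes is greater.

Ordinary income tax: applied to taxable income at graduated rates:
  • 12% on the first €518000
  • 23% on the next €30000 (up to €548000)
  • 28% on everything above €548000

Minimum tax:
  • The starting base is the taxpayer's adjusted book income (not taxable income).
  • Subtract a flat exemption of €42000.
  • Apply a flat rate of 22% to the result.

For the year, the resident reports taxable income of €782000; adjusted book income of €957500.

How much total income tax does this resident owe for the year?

Minimum tax:
  Base (adjusted book income): €957500
  Less exemption €42000 → base €915500
  €915500 × 22% = €201410

Ordinary income tax:
  €518000 × 12% = €62160
  €30000 × 23% = €6900
  €234000 × 28% = €65520
  → €134580

€201410 > €134580, so the minimum tax is the binding amount.

€201410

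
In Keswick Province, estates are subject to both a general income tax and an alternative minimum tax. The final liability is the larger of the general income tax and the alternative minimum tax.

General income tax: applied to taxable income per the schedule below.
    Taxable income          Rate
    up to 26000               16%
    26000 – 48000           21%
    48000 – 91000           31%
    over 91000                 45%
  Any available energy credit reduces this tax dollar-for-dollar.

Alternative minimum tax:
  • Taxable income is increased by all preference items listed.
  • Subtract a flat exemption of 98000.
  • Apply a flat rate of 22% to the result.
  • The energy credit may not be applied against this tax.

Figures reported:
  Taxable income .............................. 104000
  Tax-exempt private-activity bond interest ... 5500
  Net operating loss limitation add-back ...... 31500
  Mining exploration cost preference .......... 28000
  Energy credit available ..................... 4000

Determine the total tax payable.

23960

General income tax:
  26000 × 16% = 4160
  22000 × 21% = 4620
  43000 × 31% = 13330
  13000 × 45% = 5850
  → 27960
  Less energy credit 4000 → 23960

Alternative minimum tax:
  Adjusted income: 104000 + 5500 + 31500 + 28000 = 169000
  Less exemption 98000 → base 71000
  71000 × 22% = 15620

23960 > 15620, so the general income tax governs.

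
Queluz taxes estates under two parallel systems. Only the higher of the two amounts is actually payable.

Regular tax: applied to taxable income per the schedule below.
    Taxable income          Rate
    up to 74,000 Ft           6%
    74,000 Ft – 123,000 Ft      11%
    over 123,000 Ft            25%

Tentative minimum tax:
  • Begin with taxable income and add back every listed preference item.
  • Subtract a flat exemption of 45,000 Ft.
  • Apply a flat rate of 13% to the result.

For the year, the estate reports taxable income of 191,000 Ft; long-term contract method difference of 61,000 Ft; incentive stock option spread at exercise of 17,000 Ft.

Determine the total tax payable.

Regular tax:
  74,000 Ft × 6% = 4,440 Ft
  49,000 Ft × 11% = 5,390 Ft
  68,000 Ft × 25% = 17,000 Ft
  → 26,830 Ft

Tentative minimum tax:
  Adjusted income: 191,000 Ft + 61,000 Ft + 17,000 Ft = 269,000 Ft
  Less exemption 45,000 Ft → base 224,000 Ft
  224,000 Ft × 13% = 29,120 Ft

29,120 Ft > 26,830 Ft, so the tentative minimum tax is the binding amount.

29,120 Ft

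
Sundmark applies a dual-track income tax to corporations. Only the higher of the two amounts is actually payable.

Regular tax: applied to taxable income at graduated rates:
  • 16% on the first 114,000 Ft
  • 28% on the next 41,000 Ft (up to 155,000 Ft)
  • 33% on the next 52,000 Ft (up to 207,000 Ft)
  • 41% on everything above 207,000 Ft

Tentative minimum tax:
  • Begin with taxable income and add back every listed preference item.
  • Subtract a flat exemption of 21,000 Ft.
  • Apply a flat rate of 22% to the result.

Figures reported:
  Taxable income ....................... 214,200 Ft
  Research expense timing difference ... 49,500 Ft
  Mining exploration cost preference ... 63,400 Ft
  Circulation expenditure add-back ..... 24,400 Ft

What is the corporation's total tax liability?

72,710 Ft

Regular tax:
  114,000 Ft × 16% = 18,240 Ft
  41,000 Ft × 28% = 11,480 Ft
  52,000 Ft × 33% = 17,160 Ft
  7,200 Ft × 41% = 2,952 Ft
  → 49,832 Ft

Tentative minimum tax:
  Adjusted income: 214,200 Ft + 49,500 Ft + 63,400 Ft + 24,400 Ft = 351,500 Ft
  Less exemption 21,000 Ft → base 330,500 Ft
  330,500 Ft × 22% = 72,710 Ft

72,710 Ft > 49,832 Ft, so the tentative minimum tax is the binding amount.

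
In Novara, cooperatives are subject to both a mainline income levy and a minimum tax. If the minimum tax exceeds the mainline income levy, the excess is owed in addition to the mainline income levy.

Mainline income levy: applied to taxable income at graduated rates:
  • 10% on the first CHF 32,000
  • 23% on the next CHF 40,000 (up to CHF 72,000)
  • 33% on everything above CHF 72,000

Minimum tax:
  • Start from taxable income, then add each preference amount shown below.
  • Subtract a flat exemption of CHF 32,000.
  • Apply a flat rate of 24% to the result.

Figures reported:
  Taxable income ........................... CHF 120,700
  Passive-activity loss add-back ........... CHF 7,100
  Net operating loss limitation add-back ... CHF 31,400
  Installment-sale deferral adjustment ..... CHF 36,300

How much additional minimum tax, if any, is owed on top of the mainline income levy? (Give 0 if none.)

Minimum tax:
  Adjusted income: CHF 120,700 + CHF 7,100 + CHF 31,400 + CHF 36,300 = CHF 195,500
  Less exemption CHF 32,000 → base CHF 163,500
  CHF 163,500 × 24% = CHF 39,240

Mainline income levy:
  CHF 32,000 × 10% = CHF 3,200
  CHF 40,000 × 23% = CHF 9,200
  CHF 48,700 × 33% = CHF 16,071
  → CHF 28,471

Excess of minimum tax over mainline income levy: CHF 39,240 − CHF 28,471 = CHF 10,769.

CHF 10,769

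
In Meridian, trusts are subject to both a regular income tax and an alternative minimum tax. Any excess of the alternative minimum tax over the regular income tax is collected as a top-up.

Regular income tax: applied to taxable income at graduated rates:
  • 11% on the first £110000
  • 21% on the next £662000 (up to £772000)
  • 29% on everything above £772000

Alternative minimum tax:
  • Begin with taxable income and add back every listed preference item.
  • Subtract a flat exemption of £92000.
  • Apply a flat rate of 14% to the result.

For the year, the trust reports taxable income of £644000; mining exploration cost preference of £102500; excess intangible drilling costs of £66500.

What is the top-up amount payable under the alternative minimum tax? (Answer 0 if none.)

Regular income tax:
  £110000 × 11% = £12100
  £534000 × 21% = £112140
  → £124240

Alternative minimum tax:
  Adjusted income: £644000 + £102500 + £66500 = £813000
  Less exemption £92000 → base £721000
  £721000 × 14% = £100940

£100940 ≤ £124240, so no add-on is due.

£0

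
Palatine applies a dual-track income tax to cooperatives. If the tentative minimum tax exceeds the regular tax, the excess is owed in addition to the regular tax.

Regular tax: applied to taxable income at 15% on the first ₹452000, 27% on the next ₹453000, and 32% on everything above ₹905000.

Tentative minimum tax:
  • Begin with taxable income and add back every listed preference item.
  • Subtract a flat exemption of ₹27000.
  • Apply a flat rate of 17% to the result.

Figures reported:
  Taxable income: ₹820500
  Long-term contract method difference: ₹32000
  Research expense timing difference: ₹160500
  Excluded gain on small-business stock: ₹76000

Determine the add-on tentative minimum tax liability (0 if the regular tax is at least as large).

Tentative minimum tax:
  Adjusted income: ₹820500 + ₹32000 + ₹160500 + ₹76000 = ₹1089000
  Less exemption ₹27000 → base ₹1062000
  ₹1062000 × 17% = ₹180540

Regular tax:
  ₹452000 × 15% = ₹67800
  ₹368500 × 27% = ₹99495
  → ₹167295

Excess of tentative minimum tax over regular tax: ₹180540 − ₹167295 = ₹13245.

₹13245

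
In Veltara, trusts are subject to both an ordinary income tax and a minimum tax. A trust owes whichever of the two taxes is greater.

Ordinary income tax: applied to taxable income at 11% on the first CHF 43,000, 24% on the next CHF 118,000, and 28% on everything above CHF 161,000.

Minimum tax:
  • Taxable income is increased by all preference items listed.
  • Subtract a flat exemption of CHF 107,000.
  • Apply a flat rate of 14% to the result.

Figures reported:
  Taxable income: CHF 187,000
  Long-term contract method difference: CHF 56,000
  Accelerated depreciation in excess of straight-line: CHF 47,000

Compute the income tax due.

CHF 40,330

Ordinary income tax:
  CHF 43,000 × 11% = CHF 4,730
  CHF 118,000 × 24% = CHF 28,320
  CHF 26,000 × 28% = CHF 7,280
  → CHF 40,330

Minimum tax:
  Adjusted income: CHF 187,000 + CHF 56,000 + CHF 47,000 = CHF 290,000
  Less exemption CHF 107,000 → base CHF 183,000
  CHF 183,000 × 14% = CHF 25,620

CHF 40,330 > CHF 25,620, so the ordinary income tax governs.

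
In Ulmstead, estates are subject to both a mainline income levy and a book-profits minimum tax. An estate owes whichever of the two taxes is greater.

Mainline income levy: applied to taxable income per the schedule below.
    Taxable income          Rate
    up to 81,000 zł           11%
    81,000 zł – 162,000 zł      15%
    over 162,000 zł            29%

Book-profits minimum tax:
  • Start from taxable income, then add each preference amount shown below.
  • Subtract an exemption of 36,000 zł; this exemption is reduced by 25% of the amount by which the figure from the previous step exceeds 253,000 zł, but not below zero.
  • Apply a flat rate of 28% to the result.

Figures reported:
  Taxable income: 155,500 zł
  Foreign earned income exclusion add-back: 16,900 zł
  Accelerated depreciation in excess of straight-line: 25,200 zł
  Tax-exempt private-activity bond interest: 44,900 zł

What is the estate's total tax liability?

57,820 zł

Book-profits minimum tax:
  Adjusted income: 155,500 zł + 16,900 zł + 25,200 zł + 44,900 zł = 242,500 zł
  Exemption: 242,500 zł ≤ 253,000 zł, so full 36,000 zł applies
  Base: 242,500 zł − 36,000 zł = 206,500 zł
  206,500 zł × 28% = 57,820 zł

Mainline income levy:
  81,000 zł × 11% = 8,910 zł
  74,500 zł × 15% = 11,175 zł
  → 20,085 zł

57,820 zł > 20,085 zł, so the book-profits minimum tax is the binding amount.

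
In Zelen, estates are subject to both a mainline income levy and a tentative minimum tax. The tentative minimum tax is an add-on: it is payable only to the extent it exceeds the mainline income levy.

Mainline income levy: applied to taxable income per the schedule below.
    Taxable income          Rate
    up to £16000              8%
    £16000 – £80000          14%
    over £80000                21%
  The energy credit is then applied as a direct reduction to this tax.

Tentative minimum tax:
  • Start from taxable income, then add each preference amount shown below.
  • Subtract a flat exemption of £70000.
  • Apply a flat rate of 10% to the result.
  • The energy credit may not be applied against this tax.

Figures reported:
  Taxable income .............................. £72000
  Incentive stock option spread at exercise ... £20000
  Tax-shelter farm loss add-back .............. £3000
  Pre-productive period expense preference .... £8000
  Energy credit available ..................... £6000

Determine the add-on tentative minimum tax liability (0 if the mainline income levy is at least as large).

Mainline income levy:
  £16000 × 8% = £1280
  £56000 × 14% = £7840
  → £9120
  Less energy credit £6000 → £3120

Tentative minimum tax:
  Adjusted income: £72000 + £20000 + £3000 + £8000 = £103000
  Less exemption £70000 → base £33000
  £33000 × 10% = £3300

Excess of tentative minimum tax over mainline income levy: £3300 − £3120 = £180.

£180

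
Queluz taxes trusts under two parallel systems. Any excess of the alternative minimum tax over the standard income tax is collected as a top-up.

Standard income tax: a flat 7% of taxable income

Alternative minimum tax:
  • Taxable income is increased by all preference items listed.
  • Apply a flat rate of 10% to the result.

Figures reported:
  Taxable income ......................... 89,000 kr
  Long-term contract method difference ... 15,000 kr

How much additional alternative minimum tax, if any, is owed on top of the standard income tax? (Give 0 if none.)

4,170 kr

Standard income tax:
  89,000 kr × 7% = 6,230 kr

Alternative minimum tax:
  Adjusted income: 89,000 kr + 15,000 kr = 104,000 kr
  104,000 kr × 10% = 10,400 kr

Excess of alternative minimum tax over standard income tax: 10,400 kr − 6,230 kr = 4,170 kr.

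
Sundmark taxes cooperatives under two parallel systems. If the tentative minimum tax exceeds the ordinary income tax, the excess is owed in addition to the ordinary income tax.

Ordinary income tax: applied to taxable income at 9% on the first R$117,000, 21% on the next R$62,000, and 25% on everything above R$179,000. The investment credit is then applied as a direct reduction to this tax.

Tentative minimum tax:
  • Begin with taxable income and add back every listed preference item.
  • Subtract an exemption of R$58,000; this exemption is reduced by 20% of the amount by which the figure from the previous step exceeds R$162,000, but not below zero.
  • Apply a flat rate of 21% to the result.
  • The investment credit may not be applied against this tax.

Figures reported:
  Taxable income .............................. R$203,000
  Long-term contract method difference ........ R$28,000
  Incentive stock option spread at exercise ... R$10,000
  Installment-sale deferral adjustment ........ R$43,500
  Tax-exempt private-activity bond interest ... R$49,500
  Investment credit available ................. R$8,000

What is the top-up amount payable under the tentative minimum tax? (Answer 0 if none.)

Tentative minimum tax:
  Adjusted income: R$203,000 + R$28,000 + R$10,000 + R$43,500 + R$49,500 = R$334,000
  Exemption: R$58,000 − 20% × (R$334,000 − R$162,000) = R$58,000 − R$34,400 = R$23,600
  Base: R$334,000 − R$23,600 = R$310,400
  R$310,400 × 21% = R$65,184

Ordinary income tax:
  R$117,000 × 9% = R$10,530
  R$62,000 × 21% = R$13,020
  R$24,000 × 25% = R$6,000
  → R$29,550
  Less investment credit R$8,000 → R$21,550

Excess of tentative minimum tax over ordinary income tax: R$65,184 − R$21,550 = R$43,634.

R$43,634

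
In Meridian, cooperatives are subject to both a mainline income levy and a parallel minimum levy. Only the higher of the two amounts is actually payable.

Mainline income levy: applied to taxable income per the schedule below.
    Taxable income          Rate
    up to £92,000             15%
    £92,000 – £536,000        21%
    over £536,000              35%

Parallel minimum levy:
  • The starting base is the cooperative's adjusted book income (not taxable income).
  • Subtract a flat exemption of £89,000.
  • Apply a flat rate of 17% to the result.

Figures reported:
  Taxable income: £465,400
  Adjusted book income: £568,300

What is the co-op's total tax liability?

Mainline income levy:
  £92,000 × 15% = £13,800
  £373,400 × 21% = £78,414
  → £92,214

Parallel minimum levy:
  Base (adjusted book income): £568,300
  Less exemption £89,000 → base £479,300
  £479,300 × 17% = £81,481

£92,214 > £81,481, so the mainline income levy governs.

£92,214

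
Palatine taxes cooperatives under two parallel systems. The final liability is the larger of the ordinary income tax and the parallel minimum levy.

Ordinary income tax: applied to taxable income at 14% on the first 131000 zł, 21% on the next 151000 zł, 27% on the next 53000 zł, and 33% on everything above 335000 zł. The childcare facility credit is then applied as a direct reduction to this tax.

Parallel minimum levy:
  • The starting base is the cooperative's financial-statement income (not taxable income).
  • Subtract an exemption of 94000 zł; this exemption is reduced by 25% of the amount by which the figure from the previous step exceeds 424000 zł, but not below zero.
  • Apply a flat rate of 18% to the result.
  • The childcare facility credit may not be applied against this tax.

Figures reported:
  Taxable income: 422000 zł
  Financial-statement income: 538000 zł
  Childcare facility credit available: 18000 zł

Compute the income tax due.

85050 zł

Ordinary income tax:
  131000 zł × 14% = 18340 zł
  151000 zł × 21% = 31710 zł
  53000 zł × 27% = 14310 zł
  87000 zł × 33% = 28710 zł
  → 93070 zł
  Less childcare facility credit 18000 zł → 75070 zł

Parallel minimum levy:
  Base (financial-statement income): 538000 zł
  Exemption: 94000 zł − 25% × (538000 zł − 424000 zł) = 94000 zł − 28500 zł = 65500 zł
  Base: 538000 zł − 65500 zł = 472500 zł
  472500 zł × 18% = 85050 zł

85050 zł > 75070 zł, so the parallel minimum levy is the binding amount.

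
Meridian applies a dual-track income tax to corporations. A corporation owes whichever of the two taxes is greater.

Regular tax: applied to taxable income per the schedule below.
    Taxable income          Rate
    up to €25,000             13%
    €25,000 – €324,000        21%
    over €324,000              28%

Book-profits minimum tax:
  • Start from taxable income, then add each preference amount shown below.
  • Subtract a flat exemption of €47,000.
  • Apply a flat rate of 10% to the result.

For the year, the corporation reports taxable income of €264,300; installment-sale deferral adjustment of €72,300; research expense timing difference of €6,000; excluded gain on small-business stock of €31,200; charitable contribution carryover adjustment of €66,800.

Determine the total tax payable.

Book-profits minimum tax:
  Adjusted income: €264,300 + €72,300 + €6,000 + €31,200 + €66,800 = €440,600
  Less exemption €47,000 → base €393,600
  €393,600 × 10% = €39,360

Regular tax:
  €25,000 × 13% = €3,250
  €239,300 × 21% = €50,253
  → €53,503

€53,503 > €39,360, so the regular tax governs.

€53,503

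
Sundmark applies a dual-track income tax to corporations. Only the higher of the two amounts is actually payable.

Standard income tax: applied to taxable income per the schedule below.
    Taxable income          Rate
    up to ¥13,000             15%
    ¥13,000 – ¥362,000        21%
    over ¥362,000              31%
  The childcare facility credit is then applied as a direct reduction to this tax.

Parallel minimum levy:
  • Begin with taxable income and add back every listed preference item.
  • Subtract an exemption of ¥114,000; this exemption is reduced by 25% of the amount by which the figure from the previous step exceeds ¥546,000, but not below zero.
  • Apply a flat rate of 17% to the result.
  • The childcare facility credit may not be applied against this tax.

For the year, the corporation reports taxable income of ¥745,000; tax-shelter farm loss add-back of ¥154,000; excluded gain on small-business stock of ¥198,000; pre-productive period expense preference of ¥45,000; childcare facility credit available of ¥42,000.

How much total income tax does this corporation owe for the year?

Parallel minimum levy:
  Adjusted income: ¥745,000 + ¥154,000 + ¥198,000 + ¥45,000 = ¥1,142,000
  Exemption: 25% × (¥1,142,000 − ¥546,000) = ¥149,000 ≥ ¥114,000, so the exemption is fully phased out
  Base: ¥1,142,000 − ¥0 = ¥1,142,000
  ¥1,142,000 × 17% = ¥194,140

Standard income tax:
  ¥13,000 × 15% = ¥1,950
  ¥349,000 × 21% = ¥73,290
  ¥383,000 × 31% = ¥118,730
  → ¥193,970
  Less childcare facility credit ¥42,000 → ¥151,970

¥194,140 > ¥151,970, so the parallel minimum levy is the binding amount.

¥194,140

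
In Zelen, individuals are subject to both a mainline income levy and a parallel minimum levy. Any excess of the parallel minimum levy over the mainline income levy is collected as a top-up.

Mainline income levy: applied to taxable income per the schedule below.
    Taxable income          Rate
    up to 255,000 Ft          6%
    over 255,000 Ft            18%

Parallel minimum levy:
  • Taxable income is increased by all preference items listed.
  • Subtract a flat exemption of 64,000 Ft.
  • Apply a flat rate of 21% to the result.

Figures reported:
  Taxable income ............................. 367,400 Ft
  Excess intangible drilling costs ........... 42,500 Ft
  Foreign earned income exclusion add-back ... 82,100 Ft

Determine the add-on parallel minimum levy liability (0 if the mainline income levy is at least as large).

54,348 Ft

Parallel minimum levy:
  Adjusted income: 367,400 Ft + 42,500 Ft + 82,100 Ft = 492,000 Ft
  Less exemption 64,000 Ft → base 428,000 Ft
  428,000 Ft × 21% = 89,880 Ft

Mainline income levy:
  255,000 Ft × 6% = 15,300 Ft
  112,400 Ft × 18% = 20,232 Ft
  → 35,532 Ft

Excess of parallel minimum levy over mainline income levy: 89,880 Ft − 35,532 Ft = 54,348 Ft.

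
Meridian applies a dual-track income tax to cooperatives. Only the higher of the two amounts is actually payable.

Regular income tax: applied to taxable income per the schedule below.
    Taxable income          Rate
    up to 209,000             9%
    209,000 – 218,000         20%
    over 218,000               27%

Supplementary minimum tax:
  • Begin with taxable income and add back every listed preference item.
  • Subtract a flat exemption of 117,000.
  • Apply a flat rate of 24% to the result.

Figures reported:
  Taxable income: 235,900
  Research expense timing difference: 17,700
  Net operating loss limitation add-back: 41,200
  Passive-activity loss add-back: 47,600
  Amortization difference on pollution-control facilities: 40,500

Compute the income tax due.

Supplementary minimum tax:
  Adjusted income: 235,900 + 17,700 + 41,200 + 47,600 + 40,500 = 382,900
  Less exemption 117,000 → base 265,900
  265,900 × 24% = 63,816

Regular income tax:
  209,000 × 9% = 18,810
  9,000 × 20% = 1,800
  17,900 × 27% = 4,833
  → 25,443

63,816 > 25,443, so the supplementary minimum tax is the binding amount.

63,816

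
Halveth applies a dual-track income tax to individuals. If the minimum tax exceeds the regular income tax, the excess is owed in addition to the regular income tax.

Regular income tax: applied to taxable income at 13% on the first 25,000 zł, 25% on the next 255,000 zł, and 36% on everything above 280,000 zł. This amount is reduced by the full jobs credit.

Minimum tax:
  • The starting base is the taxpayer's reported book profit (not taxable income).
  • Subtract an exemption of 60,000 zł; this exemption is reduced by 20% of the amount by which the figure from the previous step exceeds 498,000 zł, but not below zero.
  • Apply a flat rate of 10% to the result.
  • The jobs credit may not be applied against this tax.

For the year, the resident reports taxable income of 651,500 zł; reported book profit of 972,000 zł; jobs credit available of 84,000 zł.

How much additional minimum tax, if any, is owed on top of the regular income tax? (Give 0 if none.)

Minimum tax:
  Base (reported book profit): 972,000 zł
  Exemption: 20% × (972,000 zł − 498,000 zł) = 94,800 zł ≥ 60,000 zł, so the exemption is fully phased out
  Base: 972,000 zł − 0 zł = 972,000 zł
  972,000 zł × 10% = 97,200 zł

Regular income tax:
  25,000 zł × 13% = 3,250 zł
  255,000 zł × 25% = 63,750 zł
  371,500 zł × 36% = 133,740 zł
  → 200,740 zł
  Less jobs credit 84,000 zł → 116,740 zł

97,200 zł ≤ 116,740 zł, so no add-on is due.

0 zł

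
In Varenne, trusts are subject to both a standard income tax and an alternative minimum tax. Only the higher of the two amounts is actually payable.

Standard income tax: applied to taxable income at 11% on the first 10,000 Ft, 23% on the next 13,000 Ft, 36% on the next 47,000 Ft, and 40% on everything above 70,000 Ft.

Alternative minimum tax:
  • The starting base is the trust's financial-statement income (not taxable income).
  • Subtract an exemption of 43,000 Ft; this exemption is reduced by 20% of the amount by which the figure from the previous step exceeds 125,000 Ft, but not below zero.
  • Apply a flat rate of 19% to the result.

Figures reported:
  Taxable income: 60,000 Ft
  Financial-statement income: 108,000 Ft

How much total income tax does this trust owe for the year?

17,410 Ft

Alternative minimum tax:
  Base (financial-statement income): 108,000 Ft
  Exemption: 108,000 Ft ≤ 125,000 Ft, so full 43,000 Ft applies
  Base: 108,000 Ft − 43,000 Ft = 65,000 Ft
  65,000 Ft × 19% = 12,350 Ft

Standard income tax:
  10,000 Ft × 11% = 1,100 Ft
  13,000 Ft × 23% = 2,990 Ft
  37,000 Ft × 36% = 13,320 Ft
  → 17,410 Ft

17,410 Ft > 12,350 Ft, so the standard income tax governs.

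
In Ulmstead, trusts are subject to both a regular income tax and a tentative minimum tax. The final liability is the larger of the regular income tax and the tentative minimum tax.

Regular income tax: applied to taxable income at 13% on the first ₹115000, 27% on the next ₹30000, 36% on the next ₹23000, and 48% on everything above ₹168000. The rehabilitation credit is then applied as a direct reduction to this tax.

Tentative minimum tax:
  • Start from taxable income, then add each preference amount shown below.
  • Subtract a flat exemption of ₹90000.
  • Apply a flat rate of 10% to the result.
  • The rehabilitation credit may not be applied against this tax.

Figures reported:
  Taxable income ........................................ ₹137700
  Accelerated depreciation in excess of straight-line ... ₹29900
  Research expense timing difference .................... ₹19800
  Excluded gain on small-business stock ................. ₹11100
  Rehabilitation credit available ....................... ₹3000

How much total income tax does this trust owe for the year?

Regular income tax:
  ₹115000 × 13% = ₹14950
  ₹22700 × 27% = ₹6129
  → ₹21079
  Less rehabilitation credit ₹3000 → ₹18079

Tentative minimum tax:
  Adjusted income: ₹137700 + ₹29900 + ₹19800 + ₹11100 = ₹198500
  Less exemption ₹90000 → base ₹108500
  ₹108500 × 10% = ₹10850

₹18079 > ₹10850, so the regular income tax governs.

₹18079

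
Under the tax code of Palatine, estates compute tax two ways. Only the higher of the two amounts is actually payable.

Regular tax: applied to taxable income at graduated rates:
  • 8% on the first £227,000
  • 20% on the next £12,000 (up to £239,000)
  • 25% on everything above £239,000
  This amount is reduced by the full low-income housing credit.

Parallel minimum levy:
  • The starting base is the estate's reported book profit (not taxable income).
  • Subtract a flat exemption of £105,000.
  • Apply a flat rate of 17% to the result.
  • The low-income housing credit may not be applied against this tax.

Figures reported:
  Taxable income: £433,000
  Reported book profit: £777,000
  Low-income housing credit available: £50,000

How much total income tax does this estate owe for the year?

Parallel minimum levy:
  Base (reported book profit): £777,000
  Less exemption £105,000 → base £672,000
  £672,000 × 17% = £114,240

Regular tax:
  £227,000 × 8% = £18,160
  £12,000 × 20% = £2,400
  £194,000 × 25% = £48,500
  → £69,060
  Less low-income housing credit £50,000 → £19,060

£114,240 > £19,060, so the parallel minimum levy is the binding amount.

£114,240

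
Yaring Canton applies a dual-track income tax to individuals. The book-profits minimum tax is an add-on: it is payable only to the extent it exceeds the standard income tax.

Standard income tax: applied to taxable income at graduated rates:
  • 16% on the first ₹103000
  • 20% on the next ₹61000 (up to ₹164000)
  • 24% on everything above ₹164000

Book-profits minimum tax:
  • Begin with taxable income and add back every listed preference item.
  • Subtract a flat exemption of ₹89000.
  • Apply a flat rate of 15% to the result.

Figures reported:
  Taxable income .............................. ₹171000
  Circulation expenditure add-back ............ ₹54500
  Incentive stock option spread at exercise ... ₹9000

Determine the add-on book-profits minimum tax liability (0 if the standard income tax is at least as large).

Standard income tax:
  ₹103000 × 16% = ₹16480
  ₹61000 × 20% = ₹12200
  ₹7000 × 24% = ₹1680
  → ₹30360

Book-profits minimum tax:
  Adjusted income: ₹171000 + ₹54500 + ₹9000 = ₹234500
  Less exemption ₹89000 → base ₹145500
  ₹145500 × 15% = ₹21825

₹21825 ≤ ₹30360, so no add-on is due.

₹0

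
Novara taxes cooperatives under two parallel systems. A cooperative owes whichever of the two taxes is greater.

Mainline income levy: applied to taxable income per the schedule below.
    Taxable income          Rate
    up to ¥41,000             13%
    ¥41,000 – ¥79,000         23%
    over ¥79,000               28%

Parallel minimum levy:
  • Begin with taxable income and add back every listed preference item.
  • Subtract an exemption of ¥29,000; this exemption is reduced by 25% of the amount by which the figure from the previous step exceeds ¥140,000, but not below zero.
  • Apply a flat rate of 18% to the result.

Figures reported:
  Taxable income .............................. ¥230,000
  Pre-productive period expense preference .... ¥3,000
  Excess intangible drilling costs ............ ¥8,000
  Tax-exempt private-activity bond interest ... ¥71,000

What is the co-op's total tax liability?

¥56,350

Parallel minimum levy:
  Adjusted income: ¥230,000 + ¥3,000 + ¥8,000 + ¥71,000 = ¥312,000
  Exemption: 25% × (¥312,000 − ¥140,000) = ¥43,000 ≥ ¥29,000, so the exemption is fully phased out
  Base: ¥312,000 − ¥0 = ¥312,000
  ¥312,000 × 18% = ¥56,160

Mainline income levy:
  ¥41,000 × 13% = ¥5,330
  ¥38,000 × 23% = ¥8,740
  ¥151,000 × 28% = ¥42,280
  → ¥56,350

¥56,350 > ¥56,160, so the mainline income levy governs.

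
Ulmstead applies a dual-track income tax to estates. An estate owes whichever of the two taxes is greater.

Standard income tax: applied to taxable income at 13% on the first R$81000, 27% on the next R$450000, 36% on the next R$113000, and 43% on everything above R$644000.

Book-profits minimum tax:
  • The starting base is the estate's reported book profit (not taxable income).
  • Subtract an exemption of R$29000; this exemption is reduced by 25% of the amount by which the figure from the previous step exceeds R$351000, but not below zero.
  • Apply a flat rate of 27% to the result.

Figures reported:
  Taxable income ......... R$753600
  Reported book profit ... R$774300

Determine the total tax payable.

R$219838

Standard income tax:
  R$81000 × 13% = R$10530
  R$450000 × 27% = R$121500
  R$113000 × 36% = R$40680
  R$109600 × 43% = R$47128
  → R$219838

Book-profits minimum tax:
  Base (reported book profit): R$774300
  Exemption: 25% × (R$774300 − R$351000) = R$105825 ≥ R$29000, so the exemption is fully phased out
  Base: R$774300 − R$0 = R$774300
  R$774300 × 27% = R$209061

R$219838 > R$209061, so the standard income tax governs.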